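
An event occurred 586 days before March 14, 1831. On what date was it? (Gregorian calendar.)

August 5, 1829

−365 (one year) → Mar 14, 1830 (221 left).
−14 → Feb 28, 1830 (end of Feb, 28 days; 207 left).
−28 → Jan 31, 1830 (end of Jan, 31 days; 179 left).
−31 → Dec 31, 1829 (end of Dec, 31 days; 148 left).
−31 → Nov 30, 1829 (end of Nov, 30 days; 117 left).
−30 → Oct 31, 1829 (end of Oct, 31 days; 87 left).
−31 → Sep 30, 1829 (end of Sep, 30 days; 56 left).
−30 → Aug 31, 1829 (end of Aug, 31 days; 26 left).
−26 → Aug 5, 1829.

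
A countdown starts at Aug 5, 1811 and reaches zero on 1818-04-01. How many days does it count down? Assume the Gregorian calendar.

2431

Aug 5, 1811 → Aug 5, 1812: 366 days (Feb 29, 1812 is in that span).
Aug 5, 1812 → Aug 5, 1813: 365 days.
Aug 5, 1813 → Aug 5, 1814: 365 days.
Aug 5, 1814 → Aug 5, 1815: 365 days.
Aug 5, 1815 → Aug 5, 1816: 366 days (Feb 29, 1816 is in that span).
Aug 5, 1816 → Aug 5, 1817: 365 days.
Aug 5, 1817 → Sep 5, 1817: 31 days (August has 31).
Sep 5, 1817 → Oct 5, 1817: 30 days (September has 30).
Oct 5, 1817 → Nov 5, 1817: 31 days (October has 31).
Nov 5, 1817 → Dec 5, 1817: 30 days (November has 30).
Dec 5, 1817 → Jan 5, 1818: 31 days (December has 31).
Jan 5, 1818 → Feb 5, 1818: 31 days (January has 31).
Feb 5, 1818 → Mar 5, 1818: 28 days (February has 28).
Mar 5, 1818 → Apr 1, 1818: 27 days.
Total: 2431 days.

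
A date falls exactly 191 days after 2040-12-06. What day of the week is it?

Saturday

Dec 6, 2040 is a Thursday.
191 mod 7 = 2, so 191 days after a Thursday is Thursday + 2 = Saturday.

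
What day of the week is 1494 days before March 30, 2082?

First find the weekday of Mar 30, 2082. Doomsday rule: the anchor day for the 2000s is Tuesday. For year 82: 82÷12 = 6 r 10, and 10÷4 = 2, so 6+10+2 = 18.
Tuesday + 18 ≡ Saturday — that's 2082's doomsday.
In March the doomsday date is Mar 14.
Mar 30 is 16 days after Mar 14; 16 mod 7 = 2, so Saturday + 2 = Monday.
1494 mod 7 = 3, so 1494 days before a Monday is Monday − 3 = Friday.

Friday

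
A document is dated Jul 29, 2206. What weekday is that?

Tuesday

January 1, 2206 is a Wednesday.
Jan 1, 2206 → Feb 1, 2206: 31 days (January has 31).
Feb 1, 2206 → Mar 1, 2206: 28 days (February has 28).
Mar 1, 2206 → Apr 1, 2206: 31 days (March has 31).
Apr 1, 2206 → May 1, 2206: 30 days (April has 30).
May 1, 2206 → Jun 1, 2206: 31 days (May has 31).
Jun 1, 2206 → Jul 1, 2206: 30 days (June has 30).
Jul 1, 2206 → Jul 29, 2206: 28 days.
Total: 209 days.
209 mod 7 = 6, so Wednesday + 6 = Tuesday.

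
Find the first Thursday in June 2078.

June 2, 2078

June 1, 2078 is a Wednesday.
The first Thursday is therefore June 2 (1 days later).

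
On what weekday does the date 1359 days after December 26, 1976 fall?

First find the weekday of Dec 26, 1976. Doomsday rule: the anchor day for the 1900s is Wednesday. For year 76: 76÷12 = 6 r 4, and 4÷4 = 1, so 6+4+1 = 11.
Wednesday + 11 ≡ Sunday — that's 1976's doomsday.
In December the doomsday date is Dec 12.
Dec 26 is 14 days after Dec 12; 14 mod 7 = 0, so Sunday + 0 = Sunday.
1359 mod 7 = 1, so 1359 days after a Sunday is Sunday + 1 = Monday.

Monday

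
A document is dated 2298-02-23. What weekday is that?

Wednesday

Doomsday rule: the anchor day for the 2200s is Friday. For year 98: 98÷12 = 8 r 2, and 2÷4 = 0, so 8+2+0 = 10.
Friday + 10 ≡ Monday — that's 2298's doomsday.
In February the doomsday date is Feb 28 (2298 is not a leap year).
Feb 23 is 5 days before Feb 28; 5 mod 7 = 5, so Monday − 5 = Wednesday.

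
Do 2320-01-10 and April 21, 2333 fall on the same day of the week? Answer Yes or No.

No

From Jan 10, 2320 to Apr 21, 2333 is 4850 days.
4850 mod 7 = 6, so they are different weekdays.
(Jan 10, 2320 is a Saturday; Apr 21, 2333 is a Friday.)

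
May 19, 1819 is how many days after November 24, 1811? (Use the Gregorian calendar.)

Nov 24, 1811 → Nov 24, 1812: 366 days (Feb 29, 1812 is in that span).
Nov 24, 1812 → Nov 24, 1813: 365 days.
Nov 24, 1813 → Nov 24, 1814: 365 days.
Nov 24, 1814 → Nov 24, 1815: 365 days.
Nov 24, 1815 → Nov 24, 1816: 366 days (Feb 29, 1816 is in that span).
Nov 24, 1816 → Nov 24, 1817: 365 days.
Nov 24, 1817 → Nov 24, 1818: 365 days.
Nov 24, 1818 → Dec 24, 1818: 30 days (November has 30).
Dec 24, 1818 → Jan 24, 1819: 31 days (December has 31).
Jan 24, 1819 → Feb 24, 1819: 31 days (January has 31).
Feb 24, 1819 → Mar 24, 1819: 28 days (February has 28).
Mar 24, 1819 → Apr 24, 1819: 31 days (March has 31).
Apr 24, 1819 → May 19, 1819: 25 days.
Total: 2733 days.

2733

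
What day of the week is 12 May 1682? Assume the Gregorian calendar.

Doomsday rule: the anchor day for the 1600s is Tuesday. For year 82: 82÷12 = 6 r 10, and 10÷4 = 2, so 6+10+2 = 18.
Tuesday + 18 ≡ Saturday — that's 1682's doomsday.
In May the doomsday date is May 9.
May 12 is 3 days after May 9; 3 mod 7 = 3, so Saturday + 3 = Tuesday.

Tuesday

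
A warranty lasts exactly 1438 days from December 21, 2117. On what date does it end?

+365 (one year) → Dec 21, 2118 (1073 left).
+365 (one year) → Dec 21, 2119 (708 left).
+366 (one year; includes Feb 29, 2120) → Dec 21, 2120 (342 left).
Dec has 31 days: +11 → Jan 1, 2121 (331 left).
Jan has 31 days: +31 → Feb 1, 2121 (300 left).
Feb has 28 days: +28 → Mar 1, 2121 (272 left).
Mar has 31 days: +31 → Apr 1, 2121 (241 left).
Apr has 30 days: +30 → May 1, 2121 (211 left).
May has 31 days: +31 → Jun 1, 2121 (180 left).
Jun has 30 days: +30 → Jul 1, 2121 (150 left).
Jul has 31 days: +31 → Aug 1, 2121 (119 left).
Aug has 31 days: +31 → Sep 1, 2121 (88 left).
Sep has 30 days: +30 → Oct 1, 2121 (58 left).
Oct has 31 days: +31 → Nov 1, 2121 (27 left).
+27 → Nov 28, 2121.

November 28, 2121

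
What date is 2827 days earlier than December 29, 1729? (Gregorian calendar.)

April 3, 1722

−365 (one year) → Dec 29, 1728 (2462 left).
−366 (one year; includes Feb 29, 1728) → Dec 29, 1727 (2096 left).
−365 (one year) → Dec 29, 1726 (1731 left).
−365 (one year) → Dec 29, 1725 (1366 left).
−365 (one year) → Dec 29, 1724 (1001 left).
−366 (one year; includes Feb 29, 1724) → Dec 29, 1723 (635 left).
−365 (one year) → Dec 29, 1722 (270 left).
−29 → Nov 30, 1722 (end of Nov, 30 days; 241 left).
−30 → Oct 31, 1722 (end of Oct, 31 days; 211 left).
−31 → Sep 30, 1722 (end of Sep, 30 days; 180 left).
−30 → Aug 31, 1722 (end of Aug, 31 days; 150 left).
−31 → Jul 31, 1722 (end of Jul, 31 days; 119 left).
−31 → Jun 30, 1722 (end of Jun, 30 days; 88 left).
−30 → May 31, 1722 (end of May, 31 days; 58 left).
−31 → Apr 30, 1722 (end of Apr, 30 days; 27 left).
−27 → Apr 3, 1722.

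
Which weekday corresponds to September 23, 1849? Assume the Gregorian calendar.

Doomsday rule: the anchor day for the 1800s is Friday. For year 49: 49÷12 = 4 r 1, and 1÷4 = 0, so 4+1+0 = 5.
Friday + 5 ≡ Wednesday — that's 1849's doomsday.
In September the doomsday date is Sep 5.
Sep 23 is 18 days after Sep 5; 18 mod 7 = 4, so Wednesday + 4 = Sunday.

Sunday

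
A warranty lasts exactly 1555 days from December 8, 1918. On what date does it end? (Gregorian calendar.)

March 12, 1923

+365 (one year) → Dec 8, 1919 (1190 left).
+366 (one year; includes Feb 29, 1920) → Dec 8, 1920 (824 left).
+365 (one year) → Dec 8, 1921 (459 left).
+365 (one year) → Dec 8, 1922 (94 left).
Dec has 31 days: +24 → Jan 1, 1923 (70 left).
Jan has 31 days: +31 → Feb 1, 1923 (39 left).
Feb has 28 days: +28 → Mar 1, 1923 (11 left).
+11 → Mar 12, 1923.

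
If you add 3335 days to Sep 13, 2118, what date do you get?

October 31, 2127

+365 (one year) → Sep 13, 2119 (2970 left).
+366 (one year; includes Feb 29, 2120) → Sep 13, 2120 (2604 left).
+365 (one year) → Sep 13, 2121 (2239 left).
+365 (one year) → Sep 13, 2122 (1874 left).
+365 (one year) → Sep 13, 2123 (1509 left).
+366 (one year; includes Feb 29, 2124) → Sep 13, 2124 (1143 left).
+365 (one year) → Sep 13, 2125 (778 left).
+365 (one year) → Sep 13, 2126 (413 left).
+365 (one year) → Sep 13, 2127 (48 left).
Sep has 30 days: +18 → Oct 1, 2127 (30 left).
+30 → Oct 31, 2127.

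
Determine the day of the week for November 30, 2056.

Doomsday rule: the anchor day for the 2000s is Tuesday. For year 56: 56÷12 = 4 r 8, and 8÷4 = 2, so 4+8+2 = 14.
Tuesday + 14 ≡ Tuesday — that's 2056's doomsday.
In November the doomsday date is Nov 7.
Nov 30 is 23 days after Nov 7; 23 mod 7 = 2, so Tuesday + 2 = Thursday.

Thursday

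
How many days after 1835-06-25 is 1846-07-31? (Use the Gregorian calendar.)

4054

Jun 25, 1835 → Jun 25, 1836: 366 days (Feb 29, 1836 is in that span).
Jun 25, 1836 → Jun 25, 1837: 365 days.
Jun 25, 1837 → Jun 25, 1838: 365 days.
Jun 25, 1838 → Jun 25, 1839: 365 days.
Jun 25, 1839 → Jun 25, 1840: 366 days (Feb 29, 1840 is in that span).
Jun 25, 1840 → Jun 25, 1841: 365 days.
Jun 25, 1841 → Jun 25, 1842: 365 days.
Jun 25, 1842 → Jun 25, 1843: 365 days.
Jun 25, 1843 → Jun 25, 1844: 366 days (Feb 29, 1844 is in that span).
Jun 25, 1844 → Jun 25, 1845: 365 days.
Jun 25, 1845 → Jun 25, 1846: 365 days.
Jun 25, 1846 → Jul 25, 1846: 30 days (June has 30).
Jul 25, 1846 → Jul 31, 1846: 6 days.
Total: 4054 days.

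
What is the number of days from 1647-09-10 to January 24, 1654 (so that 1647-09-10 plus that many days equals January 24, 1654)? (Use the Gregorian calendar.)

2328

Sep 10, 1647 → Sep 10, 1648: 366 days (Feb 29, 1648 is in that span).
Sep 10, 1648 → Sep 10, 1649: 365 days.
Sep 10, 1649 → Sep 10, 1650: 365 days.
Sep 10, 1650 → Sep 10, 1651: 365 days.
Sep 10, 1651 → Sep 10, 1652: 366 days (Feb 29, 1652 is in that span).
Sep 10, 1652 → Sep 10, 1653: 365 days.
Sep 10, 1653 → Oct 10, 1653: 30 days (September has 30).
Oct 10, 1653 → Nov 10, 1653: 31 days (October has 31).
Nov 10, 1653 → Dec 10, 1653: 30 days (November has 30).
Dec 10, 1653 → Jan 10, 1654: 31 days (December has 31).
Jan 10, 1654 → Jan 24, 1654: 14 days.
Total: 2328 days.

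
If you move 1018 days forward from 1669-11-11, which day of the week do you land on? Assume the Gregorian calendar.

Thursday

First find the weekday of Nov 11, 1669. Doomsday rule: the anchor day for the 1600s is Tuesday. For year 69: 69÷12 = 5 r 9, and 9÷4 = 2, so 5+9+2 = 16.
Tuesday + 16 ≡ Thursday — that's 1669's doomsday.
In November the doomsday date is Nov 7.
Nov 11 is 4 days after Nov 7; 4 mod 7 = 4, so Thursday + 4 = Monday.
1018 mod 7 = 3, so 1018 days after a Monday is Monday + 3 = Thursday.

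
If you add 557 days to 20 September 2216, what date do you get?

+365 (one year) → Sep 20, 2217 (192 left).
Sep has 30 days: +11 → Oct 1, 2217 (181 left).
Oct has 31 days: +31 → Nov 1, 2217 (150 left).
Nov has 30 days: +30 → Dec 1, 2217 (120 left).
Dec has 31 days: +31 → Jan 1, 2218 (89 left).
Jan has 31 days: +31 → Feb 1, 2218 (58 left).
Feb has 28 days: +28 → Mar 1, 2218 (30 left).
+30 → Mar 31, 2218.

March 31, 2218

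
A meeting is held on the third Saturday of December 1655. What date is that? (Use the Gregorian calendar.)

December 18, 1655

December 1, 1655 is a Wednesday.
The first Saturday is therefore December 4 (3 days later).
The third Saturday is 4 + 2×7 = December 18.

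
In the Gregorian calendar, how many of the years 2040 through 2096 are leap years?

15

Multiples of 4 in [2040,2096]: 15.
Of those, multiples of 100: 0 (not leap unless ÷400).
Multiples of 400: 0.
Leap years = 15 − 0 + 0 = 15.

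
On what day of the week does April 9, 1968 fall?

Tuesday

January 1, 1968 is a Monday.
Jan 1, 1968 → Feb 1, 1968: 31 days (January has 31).
Feb 1, 1968 → Mar 1, 1968: 29 days (February has 29).
Mar 1, 1968 → Apr 1, 1968: 31 days (March has 31).
Apr 1, 1968 → Apr 9, 1968: 8 days.
Total: 99 days.
99 mod 7 = 1, so Monday + 1 = Tuesday.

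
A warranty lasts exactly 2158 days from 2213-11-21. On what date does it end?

October 19, 2219

+365 (one year) → Nov 21, 2214 (1793 left).
+365 (one year) → Nov 21, 2215 (1428 left).
+366 (one year; includes Feb 29, 2216) → Nov 21, 2216 (1062 left).
+365 (one year) → Nov 21, 2217 (697 left).
+365 (one year) → Nov 21, 2218 (332 left).
Nov has 30 days: +10 → Dec 1, 2218 (322 left).
Dec has 31 days: +31 → Jan 1, 2219 (291 left).
Jan has 31 days: +31 → Feb 1, 2219 (260 left).
Feb has 28 days: +28 → Mar 1, 2219 (232 left).
Mar has 31 days: +31 → Apr 1, 2219 (201 left).
Apr has 30 days: +30 → May 1, 2219 (171 left).
May has 31 days: +31 → Jun 1, 2219 (140 left).
Jun has 30 days: +30 → Jul 1, 2219 (110 left).
Jul has 31 days: +31 → Aug 1, 2219 (79 left).
Aug has 31 days: +31 → Sep 1, 2219 (48 left).
Sep has 30 days: +30 → Oct 1, 2219 (18 left).
+18 → Oct 19, 2219.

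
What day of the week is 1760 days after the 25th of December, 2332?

First find the weekday of Dec 25, 2332. Doomsday rule: the anchor day for the 2300s is Wednesday. For year 32: 32÷12 = 2 r 8, and 8÷4 = 2, so 2+8+2 = 12.
Wednesday + 12 ≡ Monday — that's 2332's doomsday.
In December the doomsday date is Dec 12.
Dec 25 is 13 days after Dec 12; 13 mod 7 = 6, so Monday + 6 = Sunday.
1760 mod 7 = 3, so 1760 days after a Sunday is Sunday + 3 = Wednesday.

Wednesday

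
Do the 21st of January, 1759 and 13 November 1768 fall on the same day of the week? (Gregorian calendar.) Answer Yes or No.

Yes

From Jan 21, 1759 to Nov 13, 1768 is 3584 days.
3584 mod 7 = 0, so they are the same weekday.
(Jan 21, 1759 is a Sunday; Nov 13, 1768 is a Sunday.)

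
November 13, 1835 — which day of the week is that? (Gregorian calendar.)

Doomsday rule: the anchor day for the 1800s is Friday. For year 35: 35÷12 = 2 r 11, and 11÷4 = 2, so 2+11+2 = 15.
Friday + 15 ≡ Saturday — that's 1835's doomsday.
In November the doomsday date is Nov 7.
Nov 13 is 6 days after Nov 7; 6 mod 7 = 6, so Saturday + 6 = Friday.

Friday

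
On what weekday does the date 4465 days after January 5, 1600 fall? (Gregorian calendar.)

Tuesday

First find the weekday of Jan 5, 1600. Doomsday rule: the anchor day for the 1600s is Tuesday. For year 00: 0÷12 = 0 r 0, and 0÷4 = 0, so 0+0+0 = 0.
Tuesday + 0 ≡ Tuesday — that's 1600's doomsday.
In January the doomsday date is Jan 4 (1600 is a leap year (divisible by 400)).
Jan 5 is 1 day after Jan 4; 1 mod 7 = 1, so Tuesday + 1 = Wednesday.
4465 mod 7 = 6, so 4465 days after a Wednesday is Wednesday + 6 = Tuesday.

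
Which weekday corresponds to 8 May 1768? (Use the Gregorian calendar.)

Doomsday rule: the anchor day for the 1700s is Sunday. For year 68: 68÷12 = 5 r 8, and 8÷4 = 2, so 5+8+2 = 15.
Sunday + 15 ≡ Monday — that's 1768's doomsday.
In May the doomsday date is May 9.
May 8 is 1 day before May 9; 1 mod 7 = 1, so Monday − 1 = Sunday.

Sunday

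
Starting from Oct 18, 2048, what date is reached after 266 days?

Oct has 31 days: +14 → Nov 1, 2048 (252 left).
Nov has 30 days: +30 → Dec 1, 2048 (222 left).
Dec has 31 days: +31 → Jan 1, 2049 (191 left).
Jan has 31 days: +31 → Feb 1, 2049 (160 left).
Feb has 28 days: +28 → Mar 1, 2049 (132 left).
Mar has 31 days: +31 → Apr 1, 2049 (101 left).
Apr has 30 days: +30 → May 1, 2049 (71 left).
May has 31 days: +31 → Jun 1, 2049 (40 left).
Jun has 30 days: +30 → Jul 1, 2049 (10 left).
+10 → Jul 11, 2049.

July 11, 2049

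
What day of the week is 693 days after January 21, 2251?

Tuesday

Jan 21, 2251 is a Tuesday.
693 mod 7 = 0, so 693 days after a Tuesday is Tuesday + 0 = Tuesday.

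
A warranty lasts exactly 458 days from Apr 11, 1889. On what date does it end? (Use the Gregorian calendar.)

+365 (one year) → Apr 11, 1890 (93 left).
Apr has 30 days: +20 → May 1, 1890 (73 left).
May has 31 days: +31 → Jun 1, 1890 (42 left).
Jun has 30 days: +30 → Jul 1, 1890 (12 left).
+12 → Jul 13, 1890.

July 13, 1890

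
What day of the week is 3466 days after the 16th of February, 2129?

Thursday

First find the weekday of Feb 16, 2129. Doomsday rule: the anchor day for the 2100s is Sunday. For year 29: 29÷12 = 2 r 5, and 5÷4 = 1, so 2+5+1 = 8.
Sunday + 8 ≡ Monday — that's 2129's doomsday.
In February the doomsday date is Feb 28 (2129 is not a leap year).
Feb 16 is 12 days before Feb 28; 12 mod 7 = 5, so Monday − 5 = Wednesday.
3466 mod 7 = 1, so 3466 days after a Wednesday is Wednesday + 1 = Thursday.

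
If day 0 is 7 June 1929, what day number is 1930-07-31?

419

Jun 7, 1929 → Jun 7, 1930: 365 days.
Jun 7, 1930 → Jul 7, 1930: 30 days (June has 30).
Jul 7, 1930 → Jul 31, 1930: 24 days.
Total: 419 days.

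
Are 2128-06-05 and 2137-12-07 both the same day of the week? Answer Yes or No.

Yes

From Jun 5, 2128 to Dec 7, 2137 is 3472 days.
3472 mod 7 = 0, so they are the same weekday.
(Jun 5, 2128 is a Saturday; Dec 7, 2137 is a Saturday.)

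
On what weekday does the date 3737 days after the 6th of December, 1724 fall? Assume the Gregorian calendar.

First find the weekday of Dec 6, 1724. Doomsday rule: the anchor day for the 1700s is Sunday. For year 24: 24÷12 = 2 r 0, and 0÷4 = 0, so 2+0+0 = 2.
Sunday + 2 ≡ Tuesday — that's 1724's doomsday.
In December the doomsday date is Dec 12.
Dec 6 is 6 days before Dec 12; 6 mod 7 = 6, so Tuesday − 6 = Wednesday.
3737 mod 7 = 6, so 3737 days after a Wednesday is Wednesday + 6 = Tuesday.

Tuesday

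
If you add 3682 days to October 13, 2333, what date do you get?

+365 (one year) → Oct 13, 2334 (3317 left).
+365 (one year) → Oct 13, 2335 (2952 left).
+366 (one year; includes Feb 29, 2336) → Oct 13, 2336 (2586 left).
+365 (one year) → Oct 13, 2337 (2221 left).
+365 (one year) → Oct 13, 2338 (1856 left).
+365 (one year) → Oct 13, 2339 (1491 left).
+366 (one year; includes Feb 29, 2340) → Oct 13, 2340 (1125 left).
+365 (one year) → Oct 13, 2341 (760 left).
+365 (one year) → Oct 13, 2342 (395 left).
Oct has 31 days: +19 → Nov 1, 2342 (376 left).
Nov has 30 days: +30 → Dec 1, 2342 (346 left).
Dec has 31 days: +31 → Jan 1, 2343 (315 left).
Jan has 31 days: +31 → Feb 1, 2343 (284 left).
Feb has 28 days: +28 → Mar 1, 2343 (256 left).
Mar has 31 days: +31 → Apr 1, 2343 (225 left).
Apr has 30 days: +30 → May 1, 2343 (195 left).
May has 31 days: +31 → Jun 1, 2343 (164 left).
Jun has 30 days: +30 → Jul 1, 2343 (134 left).
Jul has 31 days: +31 → Aug 1, 2343 (103 left).
Aug has 31 days: +31 → Sep 1, 2343 (72 left).
Sep has 30 days: +30 → Oct 1, 2343 (42 left).
Oct has 31 days: +31 → Nov 1, 2343 (11 left).
+11 → Nov 12, 2343.

November 12, 2343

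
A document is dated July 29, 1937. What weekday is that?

Thursday

Doomsday rule: the anchor day for the 1900s is Wednesday. For year 37: 37÷12 = 3 r 1, and 1÷4 = 0, so 3+1+0 = 4.
Wednesday + 4 ≡ Sunday — that's 1937's doomsday.
In July the doomsday date is Jul 11.
Jul 29 is 18 days after Jul 11; 18 mod 7 = 4, so Sunday + 4 = Thursday.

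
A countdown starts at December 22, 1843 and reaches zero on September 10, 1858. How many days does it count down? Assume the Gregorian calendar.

5376

Dec 22, 1843 → Dec 22, 1844: 366 days (Feb 29, 1844 is in that span).
Dec 22, 1844 → Dec 22, 1845: 365 days.
Dec 22, 1845 → Dec 22, 1846: 365 days.
Dec 22, 1846 → Dec 22, 1847: 365 days.
Dec 22, 1847 → Dec 22, 1848: 366 days (Feb 29, 1848 is in that span).
Dec 22, 1848 → Dec 22, 1849: 365 days.
Dec 22, 1849 → Dec 22, 1850: 365 days.
Dec 22, 1850 → Dec 22, 1851: 365 days.
Dec 22, 1851 → Dec 22, 1852: 366 days (Feb 29, 1852 is in that span).
Dec 22, 1852 → Dec 22, 1853: 365 days.
Dec 22, 1853 → Dec 22, 1854: 365 days.
Dec 22, 1854 → Dec 22, 1855: 365 days.
Dec 22, 1855 → Dec 22, 1856: 366 days (Feb 29, 1856 is in that span).
Dec 22, 1856 → Dec 22, 1857: 365 days.
Dec 22, 1857 → Jan 22, 1858: 31 days (December has 31).
Jan 22, 1858 → Feb 22, 1858: 31 days (January has 31).
Feb 22, 1858 → Mar 22, 1858: 28 days (February has 28).
Mar 22, 1858 → Apr 22, 1858: 31 days (March has 31).
Apr 22, 1858 → May 22, 1858: 30 days (April has 30).
May 22, 1858 → Jun 22, 1858: 31 days (May has 31).
Jun 22, 1858 → Jul 22, 1858: 30 days (June has 30).
Jul 22, 1858 → Aug 22, 1858: 31 days (July has 31).
Aug 22, 1858 → Sep 10, 1858: 19 days.
Total: 5376 days.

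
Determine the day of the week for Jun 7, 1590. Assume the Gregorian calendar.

Thursday

Doomsday rule: the anchor day for the 1500s is Wednesday. For year 90: 90÷12 = 7 r 6, and 6÷4 = 1, so 7+6+1 = 14.
Wednesday + 14 ≡ Wednesday — that's 1590's doomsday.
In June the doomsday date is Jun 6.
Jun 7 is 1 day after Jun 6; 1 mod 7 = 1, so Wednesday + 1 = Thursday.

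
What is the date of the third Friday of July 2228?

July 1, 2228 is a Tuesday.
The first Friday is therefore July 4 (3 days later).
The third Friday is 4 + 2×7 = July 18.

July 18, 2228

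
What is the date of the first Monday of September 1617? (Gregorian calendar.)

September 4, 1617

September 1, 1617 is a Friday.
The first Monday is therefore September 4 (3 days later).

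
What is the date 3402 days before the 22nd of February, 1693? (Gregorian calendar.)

−366 (one year; includes Feb 29, 1692) → Feb 22, 1692 (3036 left).
−365 (one year) → Feb 22, 1691 (2671 left).
−365 (one year) → Feb 22, 1690 (2306 left).
−365 (one year) → Feb 22, 1689 (1941 left).
−366 (one year; includes Feb 29, 1688) → Feb 22, 1688 (1575 left).
−365 (one year) → Feb 22, 1687 (1210 left).
−365 (one year) → Feb 22, 1686 (845 left).
−365 (one year) → Feb 22, 1685 (480 left).
−366 (one year; includes Feb 29, 1684) → Feb 22, 1684 (114 left).
−22 → Jan 31, 1684 (end of Jan, 31 days; 92 left).
−31 → Dec 31, 1683 (end of Dec, 31 days; 61 left).
−31 → Nov 30, 1683 (end of Nov, 30 days; 30 left).
−30 → Oct 31, 1683 (end of Oct, 31 days; 0 left).

October 31, 1683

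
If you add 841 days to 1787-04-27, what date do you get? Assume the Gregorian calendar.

+366 (one year; includes Feb 29, 1788) → Apr 27, 1788 (475 left).
+365 (one year) → Apr 27, 1789 (110 left).
Apr has 30 days: +4 → May 1, 1789 (106 left).
May has 31 days: +31 → Jun 1, 1789 (75 left).
Jun has 30 days: +30 → Jul 1, 1789 (45 left).
Jul has 31 days: +31 → Aug 1, 1789 (14 left).
+14 → Aug 15, 1789.

August 15, 1789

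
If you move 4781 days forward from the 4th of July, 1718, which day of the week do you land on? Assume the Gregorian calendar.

Monday

First find the weekday of Jul 4, 1718. Doomsday rule: the anchor day for the 1700s is Sunday. For year 18: 18÷12 = 1 r 6, and 6÷4 = 1, so 1+6+1 = 8.
Sunday + 8 ≡ Monday — that's 1718's doomsday.
In July the doomsday date is Jul 11.
Jul 4 is 7 days before Jul 11; 7 mod 7 = 0, so Monday − 0 = Monday.
4781 mod 7 = 0, so 4781 days after a Monday is Monday + 0 = Monday.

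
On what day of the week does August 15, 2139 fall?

Doomsday rule: the anchor day for the 2100s is Sunday. For year 39: 39÷12 = 3 r 3, and 3÷4 = 0, so 3+3+0 = 6.
Sunday + 6 ≡ Saturday — that's 2139's doomsday.
In August the doomsday date is Aug 8.
Aug 15 is 7 days after Aug 8; 7 mod 7 = 0, so Saturday + 0 = Saturday.

Saturday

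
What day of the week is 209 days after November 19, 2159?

Sunday

First find the weekday of Nov 19, 2159. Doomsday rule: the anchor day for the 2100s is Sunday. For year 59: 59÷12 = 4 r 11, and 11÷4 = 2, so 4+11+2 = 17.
Sunday + 17 ≡ Wednesday — that's 2159's doomsday.
In November the doomsday date is Nov 7.
Nov 19 is 12 days after Nov 7; 12 mod 7 = 5, so Wednesday + 5 = Monday.
209 mod 7 = 6, so 209 days after a Monday is Monday + 6 = Sunday.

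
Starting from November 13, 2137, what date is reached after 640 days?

+365 (one year) → Nov 13, 2138 (275 left).
Nov has 30 days: +18 → Dec 1, 2138 (257 left).
Dec has 31 days: +31 → Jan 1, 2139 (226 left).
Jan has 31 days: +31 → Feb 1, 2139 (195 left).
Feb has 28 days: +28 → Mar 1, 2139 (167 left).
Mar has 31 days: +31 → Apr 1, 2139 (136 left).
Apr has 30 days: +30 → May 1, 2139 (106 left).
May has 31 days: +31 → Jun 1, 2139 (75 left).
Jun has 30 days: +30 → Jul 1, 2139 (45 left).
Jul has 31 days: +31 → Aug 1, 2139 (14 left).
+14 → Aug 15, 2139.

August 15, 2139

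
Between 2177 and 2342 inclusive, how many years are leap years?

39

Multiples of 4 in [2177,2342]: 41.
Of those, multiples of 100: 2 (not leap unless ÷400).
Multiples of 400: 0.
Leap years = 41 − 2 + 0 = 39.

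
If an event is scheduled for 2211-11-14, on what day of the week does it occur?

Doomsday rule: the anchor day for the 2200s is Friday. For year 11: 11÷12 = 0 r 11, and 11÷4 = 2, so 0+11+2 = 13.
Friday + 13 ≡ Thursday — that's 2211's doomsday.
In November the doomsday date is Nov 7.
Nov 14 is 7 days after Nov 7; 7 mod 7 = 0, so Thursday + 0 = Thursday.

Thursday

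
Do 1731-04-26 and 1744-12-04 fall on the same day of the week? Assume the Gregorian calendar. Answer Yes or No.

No

From Apr 26, 1731 to Dec 4, 1744 is 4971 days.
4971 mod 7 = 1, so they are different weekdays.
(Apr 26, 1731 is a Thursday; Dec 4, 1744 is a Friday.)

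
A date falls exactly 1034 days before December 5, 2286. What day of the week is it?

Tuesday

First find the weekday of Dec 5, 2286. Doomsday rule: the anchor day for the 2200s is Friday. For year 86: 86÷12 = 7 r 2, and 2÷4 = 0, so 7+2+0 = 9.
Friday + 9 ≡ Sunday — that's 2286's doomsday.
In December the doomsday date is Dec 12.
Dec 5 is 7 days before Dec 12; 7 mod 7 = 0, so Sunday − 0 = Sunday.
1034 mod 7 = 5, so 1034 days before a Sunday is Sunday − 5 = Tuesday.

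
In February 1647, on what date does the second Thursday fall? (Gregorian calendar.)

February 14, 1647

February 1, 1647 is a Friday.
The first Thursday is therefore February 7 (6 days later).
The second Thursday is 7 + 1×7 = February 14.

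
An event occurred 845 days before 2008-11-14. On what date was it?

−366 (one year; includes Feb 29, 2008) → Nov 14, 2007 (479 left).
−365 (one year) → Nov 14, 2006 (114 left).
−14 → Oct 31, 2006 (end of Oct, 31 days; 100 left).
−31 → Sep 30, 2006 (end of Sep, 30 days; 69 left).
−30 → Aug 31, 2006 (end of Aug, 31 days; 39 left).
−31 → Jul 31, 2006 (end of Jul, 31 days; 8 left).
−8 → Jul 23, 2006.

July 23, 2006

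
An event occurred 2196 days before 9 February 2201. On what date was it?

February 4, 2195

−365 (one year) → Feb 9, 2200 (1831 left).
−365 (one year) → Feb 9, 2199 (1466 left).
−365 (one year) → Feb 9, 2198 (1101 left).
−365 (one year) → Feb 9, 2197 (736 left).
−366 (one year; includes Feb 29, 2196) → Feb 9, 2196 (370 left).
−9 → Jan 31, 2196 (end of Jan, 31 days; 361 left).
−31 → Dec 31, 2195 (end of Dec, 31 days; 330 left).
−31 → Nov 30, 2195 (end of Nov, 30 days; 299 left).
−30 → Oct 31, 2195 (end of Oct, 31 days; 269 left).
−31 → Sep 30, 2195 (end of Sep, 30 days; 238 left).
−30 → Aug 31, 2195 (end of Aug, 31 days; 208 left).
−31 → Jul 31, 2195 (end of Jul, 31 days; 177 left).
−31 → Jun 30, 2195 (end of Jun, 30 days; 146 left).
−30 → May 31, 2195 (end of May, 31 days; 116 left).
−31 → Apr 30, 2195 (end of Apr, 30 days; 85 left).
−30 → Mar 31, 2195 (end of Mar, 31 days; 55 left).
−31 → Feb 28, 2195 (end of Feb, 28 days; 24 left).
−24 → Feb 4, 2195.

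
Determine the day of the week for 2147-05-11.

Doomsday rule: the anchor day for the 2100s is Sunday. For year 47: 47÷12 = 3 r 11, and 11÷4 = 2, so 3+11+2 = 16.
Sunday + 16 ≡ Tuesday — that's 2147's doomsday.
In May the doomsday date is May 9.
May 11 is 2 days after May 9; 2 mod 7 = 2, so Tuesday + 2 = Thursday.

Thursday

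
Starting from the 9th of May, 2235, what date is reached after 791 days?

July 8, 2237

+366 (one year; includes Feb 29, 2236) → May 9, 2236 (425 left).
+365 (one year) → May 9, 2237 (60 left).
May has 31 days: +23 → Jun 1, 2237 (37 left).
Jun has 30 days: +30 → Jul 1, 2237 (7 left).
+7 → Jul 8, 2237.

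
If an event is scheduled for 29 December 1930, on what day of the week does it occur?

Doomsday rule: the anchor day for the 1900s is Wednesday. For year 30: 30÷12 = 2 r 6, and 6÷4 = 1, so 2+6+1 = 9.
Wednesday + 9 ≡ Friday — that's 1930's doomsday.
In December the doomsday date is Dec 12.
Dec 29 is 17 days after Dec 12; 17 mod 7 = 3, so Friday + 3 = Monday.

Monday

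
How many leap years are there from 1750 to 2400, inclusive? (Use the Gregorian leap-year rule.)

158

Multiples of 4 in [1750,2400]: 163.
Of those, multiples of 100: 7 (not leap unless ÷400).
Multiples of 400: 2.
Leap years = 163 − 7 + 2 = 158.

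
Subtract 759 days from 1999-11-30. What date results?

−365 (one year) → Nov 30, 1998 (394 left).
−30 → Oct 31, 1998 (end of Oct, 31 days; 364 left).
−31 → Sep 30, 1998 (end of Sep, 30 days; 333 left).
−30 → Aug 31, 1998 (end of Aug, 31 days; 303 left).
−31 → Jul 31, 1998 (end of Jul, 31 days; 272 left).
−31 → Jun 30, 1998 (end of Jun, 30 days; 241 left).
−30 → May 31, 1998 (end of May, 31 days; 211 left).
−31 → Apr 30, 1998 (end of Apr, 30 days; 180 left).
−30 → Mar 31, 1998 (end of Mar, 31 days; 150 left).
−31 → Feb 28, 1998 (end of Feb, 28 days; 119 left).
−28 → Jan 31, 1998 (end of Jan, 31 days; 91 left).
−31 → Dec 31, 1997 (end of Dec, 31 days; 60 left).
−31 → Nov 30, 1997 (end of Nov, 30 days; 29 left).
−29 → Nov 1, 1997.

November 1, 1997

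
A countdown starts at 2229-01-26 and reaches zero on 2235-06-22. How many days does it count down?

Jan 26, 2229 → Jan 26, 2230: 365 days.
Jan 26, 2230 → Jan 26, 2231: 365 days.
Jan 26, 2231 → Jan 26, 2232: 365 days.
Jan 26, 2232 → Jan 26, 2233: 366 days (Feb 29, 2232 is in that span).
Jan 26, 2233 → Jan 26, 2234: 365 days.
Jan 26, 2234 → Jan 26, 2235: 365 days.
Jan 26, 2235 → Feb 26, 2235: 31 days (January has 31).
Feb 26, 2235 → Mar 26, 2235: 28 days (February has 28).
Mar 26, 2235 → Apr 26, 2235: 31 days (March has 31).
Apr 26, 2235 → May 26, 2235: 30 days (April has 30).
May 26, 2235 → Jun 22, 2235: 27 days.
Total: 2338 days.

2338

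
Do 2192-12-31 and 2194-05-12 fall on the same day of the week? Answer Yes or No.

Yes

From Dec 31, 2192 to May 12, 2194 is 497 days.
497 mod 7 = 0, so they are the same weekday.
(Dec 31, 2192 is a Monday; May 12, 2194 is a Monday.)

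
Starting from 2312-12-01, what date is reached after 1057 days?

+365 (one year) → Dec 1, 2313 (692 left).
+365 (one year) → Dec 1, 2314 (327 left).
Dec has 31 days: +31 → Jan 1, 2315 (296 left).
Jan has 31 days: +31 → Feb 1, 2315 (265 left).
Feb has 28 days: +28 → Mar 1, 2315 (237 left).
Mar has 31 days: +31 → Apr 1, 2315 (206 left).
Apr has 30 days: +30 → May 1, 2315 (176 left).
May has 31 days: +31 → Jun 1, 2315 (145 left).
Jun has 30 days: +30 → Jul 1, 2315 (115 left).
Jul has 31 days: +31 → Aug 1, 2315 (84 left).
Aug has 31 days: +31 → Sep 1, 2315 (53 left).
Sep has 30 days: +30 → Oct 1, 2315 (23 left).
+23 → Oct 24, 2315.

October 24, 2315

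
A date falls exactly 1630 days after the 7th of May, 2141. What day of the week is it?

First find the weekday of May 7, 2141. Doomsday rule: the anchor day for the 2100s is Sunday. For year 41: 41÷12 = 3 r 5, and 5÷4 = 1, so 3+5+1 = 9.
Sunday + 9 ≡ Tuesday — that's 2141's doomsday.
In May the doomsday date is May 9.
May 7 is 2 days before May 9; 2 mod 7 = 2, so Tuesday − 2 = Sunday.
1630 mod 7 = 6, so 1630 days after a Sunday is Sunday + 6 = Saturday.

Saturday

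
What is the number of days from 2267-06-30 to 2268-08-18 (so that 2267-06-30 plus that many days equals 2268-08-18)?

415

Jun 30, 2267 → Jun 30, 2268: 366 days (Feb 29, 2268 is in that span).
Jun 30, 2268 → Jul 30, 2268: 30 days (June has 30).
Jul 30, 2268 → Aug 18, 2268: 19 days.
Total: 415 days.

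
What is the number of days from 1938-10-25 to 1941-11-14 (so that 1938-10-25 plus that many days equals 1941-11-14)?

Oct 25, 1938 → Oct 25, 1939: 365 days.
Oct 25, 1939 → Oct 25, 1940: 366 days (Feb 29, 1940 is in that span).
Oct 25, 1940 → Nov 25, 1940: 31 days (October has 31).
Nov 25, 1940 → Dec 25, 1940: 30 days (November has 30).
Dec 25, 1940 → Jan 25, 1941: 31 days (December has 31).
Jan 25, 1941 → Feb 25, 1941: 31 days (January has 31).
Feb 25, 1941 → Mar 25, 1941: 28 days (February has 28).
Mar 25, 1941 → Apr 25, 1941: 31 days (March has 31).
Apr 25, 1941 → May 25, 1941: 30 days (April has 30).
May 25, 1941 → Jun 25, 1941: 31 days (May has 31).
Jun 25, 1941 → Jul 25, 1941: 30 days (June has 30).
Jul 25, 1941 → Aug 25, 1941: 31 days (July has 31).
Aug 25, 1941 → Sep 25, 1941: 31 days (August has 31).
Sep 25, 1941 → Oct 25, 1941: 30 days (September has 30).
Oct 25, 1941 → Nov 14, 1941: 20 days.
Total: 1116 days.

1116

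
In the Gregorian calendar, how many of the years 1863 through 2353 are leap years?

Multiples of 4 in [1863,2353]: 123.
Of those, multiples of 100: 5 (not leap unless ÷400).
Multiples of 400: 1.
Leap years = 123 − 5 + 1 = 119.

119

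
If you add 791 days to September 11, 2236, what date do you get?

+365 (one year) → Sep 11, 2237 (426 left).
+365 (one year) → Sep 11, 2238 (61 left).
Sep has 30 days: +20 → Oct 1, 2238 (41 left).
Oct has 31 days: +31 → Nov 1, 2238 (10 left).
+10 → Nov 11, 2238.

November 11, 2238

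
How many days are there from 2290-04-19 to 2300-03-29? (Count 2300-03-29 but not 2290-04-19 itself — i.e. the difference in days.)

Apr 19, 2290 → Apr 19, 2291: 365 days.
Apr 19, 2291 → Apr 19, 2292: 366 days (Feb 29, 2292 is in that span).
Apr 19, 2292 → Apr 19, 2293: 365 days.
Apr 19, 2293 → Apr 19, 2294: 365 days.
Apr 19, 2294 → Apr 19, 2295: 365 days.
Apr 19, 2295 → Apr 19, 2296: 366 days (Feb 29, 2296 is in that span).
Apr 19, 2296 → Apr 19, 2297: 365 days.
Apr 19, 2297 → Apr 19, 2298: 365 days.
Apr 19, 2298 → Apr 19, 2299: 365 days.
Apr 19, 2299 → May 19, 2299: 30 days (April has 30).
May 19, 2299 → Jun 19, 2299: 31 days (May has 31).
Jun 19, 2299 → Jul 19, 2299: 30 days (June has 30).
Jul 19, 2299 → Aug 19, 2299: 31 days (July has 31).
Aug 19, 2299 → Sep 19, 2299: 31 days (August has 31).
Sep 19, 2299 → Oct 19, 2299: 30 days (September has 30).
Oct 19, 2299 → Nov 19, 2299: 31 days (October has 31).
Nov 19, 2299 → Dec 19, 2299: 30 days (November has 30).
Dec 19, 2299 → Jan 19, 2300: 31 days (December has 31).
Jan 19, 2300 → Feb 19, 2300: 31 days (January has 31).
Feb 19, 2300 → Mar 19, 2300: 28 days (February has 28).
Mar 19, 2300 → Mar 29, 2300: 10 days.
Total: 3631 days.

3631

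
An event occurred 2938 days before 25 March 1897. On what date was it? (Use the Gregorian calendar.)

−365 (one year) → Mar 25, 1896 (2573 left).
−366 (one year; includes Feb 29, 1896) → Mar 25, 1895 (2207 left).
−365 (one year) → Mar 25, 1894 (1842 left).
−365 (one year) → Mar 25, 1893 (1477 left).
−365 (one year) → Mar 25, 1892 (1112 left).
−366 (one year; includes Feb 29, 1892) → Mar 25, 1891 (746 left).
−365 (one year) → Mar 25, 1890 (381 left).
−25 → Feb 28, 1890 (end of Feb, 28 days; 356 left).
−28 → Jan 31, 1890 (end of Jan, 31 days; 328 left).
−31 → Dec 31, 1889 (end of Dec, 31 days; 297 left).
−31 → Nov 30, 1889 (end of Nov, 30 days; 266 left).
−30 → Oct 31, 1889 (end of Oct, 31 days; 236 left).
−31 → Sep 30, 1889 (end of Sep, 30 days; 205 left).
−30 → Aug 31, 1889 (end of Aug, 31 days; 175 left).
−31 → Jul 31, 1889 (end of Jul, 31 days; 144 left).
−31 → Jun 30, 1889 (end of Jun, 30 days; 113 left).
−30 → May 31, 1889 (end of May, 31 days; 83 left).
−31 → Apr 30, 1889 (end of Apr, 30 days; 52 left).
−30 → Mar 31, 1889 (end of Mar, 31 days; 22 left).
−22 → Mar 9, 1889.

March 9, 1889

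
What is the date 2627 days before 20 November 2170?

−365 (one year) → Nov 20, 2169 (2262 left).
−365 (one year) → Nov 20, 2168 (1897 left).
−366 (one year; includes Feb 29, 2168) → Nov 20, 2167 (1531 left).
−365 (one year) → Nov 20, 2166 (1166 left).
−365 (one year) → Nov 20, 2165 (801 left).
−365 (one year) → Nov 20, 2164 (436 left).
−366 (one year; includes Feb 29, 2164) → Nov 20, 2163 (70 left).
−20 → Oct 31, 2163 (end of Oct, 31 days; 50 left).
−31 → Sep 30, 2163 (end of Sep, 30 days; 19 left).
−19 → Sep 11, 2163.

September 11, 2163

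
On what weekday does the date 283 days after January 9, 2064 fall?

Saturday

First find the weekday of Jan 9, 2064. Doomsday rule: the anchor day for the 2000s is Tuesday. For year 64: 64÷12 = 5 r 4, and 4÷4 = 1, so 5+4+1 = 10.
Tuesday + 10 ≡ Friday — that's 2064's doomsday.
In January the doomsday date is Jan 4 (2064 is a leap year (divisible by 4)).
Jan 9 is 5 days after Jan 4; 5 mod 7 = 5, so Friday + 5 = Wednesday.
283 mod 7 = 3, so 283 days after a Wednesday is Wednesday + 3 = Saturday.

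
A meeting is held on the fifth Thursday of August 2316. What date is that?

August 31, 2316

August 1, 2316 is a Tuesday.
The first Thursday is therefore August 3 (2 days later).
The fifth Thursday is 3 + 4×7 = August 31.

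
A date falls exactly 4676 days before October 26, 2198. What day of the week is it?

First find the weekday of Oct 26, 2198. Doomsday rule: the anchor day for the 2100s is Sunday. For year 98: 98÷12 = 8 r 2, and 2÷4 = 0, so 8+2+0 = 10.
Sunday + 10 ≡ Wednesday — that's 2198's doomsday.
In October the doomsday date is Oct 10.
Oct 26 is 16 days after Oct 10; 16 mod 7 = 2, so Wednesday + 2 = Friday.
4676 mod 7 = 0, so 4676 days before a Friday is Friday − 0 = Friday.

Friday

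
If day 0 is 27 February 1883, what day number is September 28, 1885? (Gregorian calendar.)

Feb 27, 1883 → Feb 27, 1884: 365 days.
Feb 27, 1884 → Feb 27, 1885: 366 days (Feb 29, 1884 is in that span).
Feb 27, 1885 → Mar 27, 1885: 28 days (February has 28).
Mar 27, 1885 → Apr 27, 1885: 31 days (March has 31).
Apr 27, 1885 → May 27, 1885: 30 days (April has 30).
May 27, 1885 → Jun 27, 1885: 31 days (May has 31).
Jun 27, 1885 → Jul 27, 1885: 30 days (June has 30).
Jul 27, 1885 → Aug 27, 1885: 31 days (July has 31).
Aug 27, 1885 → Sep 27, 1885: 31 days (August has 31).
Sep 27, 1885 → Sep 28, 1885: 1 days.
Total: 944 days.

944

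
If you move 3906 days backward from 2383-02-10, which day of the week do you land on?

Thursday

First find the weekday of Feb 10, 2383. Doomsday rule: the anchor day for the 2300s is Wednesday. For year 83: 83÷12 = 6 r 11, and 11÷4 = 2, so 6+11+2 = 19.
Wednesday + 19 ≡ Monday — that's 2383's doomsday.
In February the doomsday date is Feb 28 (2383 is not a leap year).
Feb 10 is 18 days before Feb 28; 18 mod 7 = 4, so Monday − 4 = Thursday.
3906 mod 7 = 0, so 3906 days before a Thursday is Thursday − 0 = Thursday.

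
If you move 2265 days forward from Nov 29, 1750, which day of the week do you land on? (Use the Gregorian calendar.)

Thursday

First find the weekday of Nov 29, 1750. Doomsday rule: the anchor day for the 1700s is Sunday. For year 50: 50÷12 = 4 r 2, and 2÷4 = 0, so 4+2+0 = 6.
Sunday + 6 ≡ Saturday — that's 1750's doomsday.
In November the doomsday date is Nov 7.
Nov 29 is 22 days after Nov 7; 22 mod 7 = 1, so Saturday + 1 = Sunday.
2265 mod 7 = 4, so 2265 days after a Sunday is Sunday + 4 = Thursday.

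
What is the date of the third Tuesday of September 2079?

September 1, 2079 is a Friday.
The first Tuesday is therefore September 5 (4 days later).
The third Tuesday is 5 + 2×7 = September 19.

September 19, 2079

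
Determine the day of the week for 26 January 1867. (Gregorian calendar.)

Doomsday rule: the anchor day for the 1800s is Friday. For year 67: 67÷12 = 5 r 7, and 7÷4 = 1, so 5+7+1 = 13.
Friday + 13 ≡ Thursday — that's 1867's doomsday.
In January the doomsday date is Jan 3 (1867 is not a leap year).
Jan 26 is 23 days after Jan 3; 23 mod 7 = 2, so Thursday + 2 = Saturday.

Saturday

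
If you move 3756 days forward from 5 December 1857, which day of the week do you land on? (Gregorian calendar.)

Dec 5, 1857 is a Saturday.
3756 mod 7 = 4, so 3756 days after a Saturday is Saturday + 4 = Wednesday.

Wednesday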